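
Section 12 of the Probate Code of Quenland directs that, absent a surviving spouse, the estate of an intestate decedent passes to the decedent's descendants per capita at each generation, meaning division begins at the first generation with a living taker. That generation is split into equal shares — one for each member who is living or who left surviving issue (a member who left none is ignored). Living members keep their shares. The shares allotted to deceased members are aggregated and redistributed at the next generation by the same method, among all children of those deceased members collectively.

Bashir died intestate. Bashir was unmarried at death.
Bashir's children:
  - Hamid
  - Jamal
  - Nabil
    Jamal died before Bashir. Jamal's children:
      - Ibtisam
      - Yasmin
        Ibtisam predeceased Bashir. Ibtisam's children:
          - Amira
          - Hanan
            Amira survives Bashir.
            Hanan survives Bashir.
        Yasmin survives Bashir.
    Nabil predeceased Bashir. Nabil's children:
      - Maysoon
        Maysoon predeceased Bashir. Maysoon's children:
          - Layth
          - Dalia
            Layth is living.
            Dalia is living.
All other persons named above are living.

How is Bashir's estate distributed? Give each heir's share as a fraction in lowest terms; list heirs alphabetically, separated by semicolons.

Amira 1/9; Dalia 1/9; Hamid 1/3; Hanan 1/9; Layth 1/9; Yasmin 2/9

There is no surviving spouse, so the entire estate passes to Bashir's descendants per capita at each generation.
At generation 1 (Hamid, Jamal, Nabil) there are 3 shares of (1)/3 = 1/3 each.
Living: Hamid — each takes 1/3.
Deceased: Jamal and Nabil. Their combined 2/3 is pooled and carried to generation 2.
At generation 2 (Ibtisam, Yasmin, Maysoon) there are 3 shares of (2/3)/3 = 2/9 each.
Living: Yasmin — each takes 2/9.
Deceased: Ibtisam and Maysoon. Their combined 4/9 is pooled and carried to generation 3.
At generation 3 (Amira, Hanan, Layth, Dalia) there are 4 shares of (4/9)/4 = 1/9 each.
Living: Amira, Hanan, Layth, and Dalia — each takes 1/9.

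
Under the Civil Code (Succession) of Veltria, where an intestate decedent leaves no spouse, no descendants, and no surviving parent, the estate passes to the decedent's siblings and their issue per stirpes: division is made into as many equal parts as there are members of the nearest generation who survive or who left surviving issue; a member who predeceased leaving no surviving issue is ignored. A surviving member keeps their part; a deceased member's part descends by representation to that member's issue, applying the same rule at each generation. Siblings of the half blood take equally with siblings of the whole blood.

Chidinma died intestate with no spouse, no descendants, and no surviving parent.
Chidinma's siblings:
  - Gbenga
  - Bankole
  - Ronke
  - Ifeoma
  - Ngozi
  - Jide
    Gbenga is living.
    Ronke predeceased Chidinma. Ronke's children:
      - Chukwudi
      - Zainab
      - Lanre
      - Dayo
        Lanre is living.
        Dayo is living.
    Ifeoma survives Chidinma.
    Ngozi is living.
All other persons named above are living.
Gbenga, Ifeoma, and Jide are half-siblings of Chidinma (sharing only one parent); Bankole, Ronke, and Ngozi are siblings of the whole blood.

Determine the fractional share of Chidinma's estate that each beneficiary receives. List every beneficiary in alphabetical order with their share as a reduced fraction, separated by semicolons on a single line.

No spouse, descendants, or parent survives, so the estate passes to Chidinma's siblings per stirpes.
Half-blood and whole-blood siblings take equally under the stated rule.
The estate is divided into 6 equal shares of 1/6 among Gbenga, Bankole, Ronke, Ifeoma, Ngozi, Jide.
Gbenga is living and takes 1/6.
Bankole is living and takes 1/6.
Ronke predeceased; the 1/6 allotted to Ronke's branch passes to Ronke's issue by representation.
The 1/6 is divided into 4 equal shares of 1/24 among Chukwudi, Zainab, Lanre, Dayo.
Chukwudi is living and takes 1/24.
Zainab is living and takes 1/24.
Lanre is living and takes 1/24.
Dayo is living and takes 1/24.
Ifeoma is living and takes 1/6.
Ngozi is living and takes 1/6.
Jide is living and takes 1/6.

Bankole 1/6; Chukwudi 1/24; Dayo 1/24; Gbenga 1/6; Ifeoma 1/6; Jide 1/6; Lanre 1/24; Ngozi 1/6; Zainab 1/24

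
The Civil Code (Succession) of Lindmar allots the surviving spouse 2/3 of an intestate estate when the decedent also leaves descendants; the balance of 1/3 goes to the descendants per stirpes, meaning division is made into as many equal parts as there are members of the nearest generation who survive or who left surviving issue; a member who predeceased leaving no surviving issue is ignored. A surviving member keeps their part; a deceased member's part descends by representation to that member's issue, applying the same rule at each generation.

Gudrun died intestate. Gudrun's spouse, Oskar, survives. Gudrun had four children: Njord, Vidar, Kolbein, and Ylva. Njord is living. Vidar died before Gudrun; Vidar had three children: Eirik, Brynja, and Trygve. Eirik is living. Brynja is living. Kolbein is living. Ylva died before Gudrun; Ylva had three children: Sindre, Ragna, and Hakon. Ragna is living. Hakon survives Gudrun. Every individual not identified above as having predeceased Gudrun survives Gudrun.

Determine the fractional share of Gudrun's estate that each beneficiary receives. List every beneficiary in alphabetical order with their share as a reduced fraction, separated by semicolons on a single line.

Brynja 1/36; Eirik 1/36; Hakon 1/36; Kolbein 1/12; Njord 1/12; Oskar 2/3; Ragna 1/36; Sindre 1/36; Trygve 1/36

Oskar, as surviving spouse, takes 2/3.
The remaining 1/3 passes to Gudrun's descendants per stirpes.
The 1/3 is divided into 4 equal shares of 1/12 among Njord, Vidar, Kolbein, Ylva.
Njord is living and takes 1/12.
Vidar predeceased; the 1/12 allotted to Vidar's branch passes to Vidar's issue by representation.
The 1/12 is divided into 3 equal shares of 1/36 among Eirik, Brynja, Trygve.
Eirik is living and takes 1/36.
Brynja is living and takes 1/36.
Trygve is living and takes 1/36.
Kolbein is living and takes 1/12.
Ylva predeceased; the 1/12 allotted to Ylva's branch passes to Ylva's issue by representation.
The 1/12 is divided into 3 equal shares of 1/36 among Sindre, Ragna, Hakon.
Sindre is living and takes 1/36.
Ragna is living and takes 1/36.
Hakon is living and takes 1/36.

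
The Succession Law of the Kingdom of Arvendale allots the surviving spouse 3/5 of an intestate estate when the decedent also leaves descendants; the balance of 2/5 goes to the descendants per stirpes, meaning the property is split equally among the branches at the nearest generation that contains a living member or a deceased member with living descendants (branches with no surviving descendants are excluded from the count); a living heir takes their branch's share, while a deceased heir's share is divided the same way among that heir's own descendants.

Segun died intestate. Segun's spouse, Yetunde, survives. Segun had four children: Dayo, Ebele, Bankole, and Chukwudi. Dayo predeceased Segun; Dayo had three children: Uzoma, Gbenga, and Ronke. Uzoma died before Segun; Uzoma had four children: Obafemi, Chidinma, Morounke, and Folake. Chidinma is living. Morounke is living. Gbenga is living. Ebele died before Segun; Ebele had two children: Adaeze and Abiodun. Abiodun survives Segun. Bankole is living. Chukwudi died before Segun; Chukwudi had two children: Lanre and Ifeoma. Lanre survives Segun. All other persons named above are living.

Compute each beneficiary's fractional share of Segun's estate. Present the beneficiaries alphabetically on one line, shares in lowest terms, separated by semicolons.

Abiodun 1/20; Adaeze 1/20; Bankole 1/10; Chidinma 1/120; Folake 1/120; Gbenga 1/30; Ifeoma 1/20; Lanre 1/20; Morounke 1/120; Obafemi 1/120; Ronke 1/30; Yetunde 3/5

Yetunde, as surviving spouse, takes 3/5.
The remaining 2/5 passes to Segun's descendants per stirpes.
The 2/5 is divided into 4 equal shares of 1/10 among Dayo, Ebele, Bankole, Chukwudi.
Dayo predeceased; the 1/10 allotted to Dayo's branch passes to Dayo's issue by representation.
The 1/10 is divided into 3 equal shares of 1/30 among Uzoma, Gbenga, Ronke.
Uzoma predeceased; the 1/30 allotted to Uzoma's branch passes to Uzoma's issue by representation.
The 1/30 is divided into 4 equal shares of 1/120 among Obafemi, Chidinma, Morounke, Folake.
Obafemi is living and takes 1/120.
Chidinma is living and takes 1/120.
Morounke is living and takes 1/120.
Folake is living and takes 1/120.
Gbenga is living and takes 1/30.
Ronke is living and takes 1/30.
Ebele predeceased; the 1/10 allotted to Ebele's branch passes to Ebele's issue by representation.
The 1/10 is divided into 2 equal shares of 1/20 among Adaeze, Abiodun.
Adaeze is living and takes 1/20.
Abiodun is living and takes 1/20.
Bankole is living and takes 1/10.
Chukwudi predeceased; the 1/10 allotted to Chukwudi's branch passes to Chukwudi's issue by representation.
The 1/10 is divided into 2 equal shares of 1/20 among Lanre, Ifeoma.
Lanre is living and takes 1/20.
Ifeoma is living and takes 1/20.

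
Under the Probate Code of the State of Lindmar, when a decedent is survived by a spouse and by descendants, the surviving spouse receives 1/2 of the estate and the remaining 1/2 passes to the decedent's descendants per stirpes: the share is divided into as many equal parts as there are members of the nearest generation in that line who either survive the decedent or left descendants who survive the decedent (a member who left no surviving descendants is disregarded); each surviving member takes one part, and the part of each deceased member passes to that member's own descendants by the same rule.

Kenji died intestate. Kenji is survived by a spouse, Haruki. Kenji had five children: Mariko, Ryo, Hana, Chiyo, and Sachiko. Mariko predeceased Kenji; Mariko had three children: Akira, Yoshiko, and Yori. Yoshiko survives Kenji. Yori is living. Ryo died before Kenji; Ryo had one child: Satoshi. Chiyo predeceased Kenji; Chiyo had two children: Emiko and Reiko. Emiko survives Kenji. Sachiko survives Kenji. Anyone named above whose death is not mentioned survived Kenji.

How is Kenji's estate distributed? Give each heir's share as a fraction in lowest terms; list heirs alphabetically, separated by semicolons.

Akira 1/30; Emiko 1/20; Hana 1/10; Haruki 1/2; Reiko 1/20; Sachiko 1/10; Satoshi 1/10; Yori 1/30; Yoshiko 1/30

Haruki, as surviving spouse, takes 1/2.
The remaining 1/2 passes to Kenji's descendants per stirpes.
The 1/2 is divided into 5 equal shares of 1/10 among Mariko, Ryo, Hana, Chiyo, Sachiko.
Mariko predeceased; the 1/10 allotted to Mariko's branch passes to Mariko's issue by representation.
The 1/10 is divided into 3 equal shares of 1/30 among Akira, Yoshiko, Yori.
Akira is living and takes 1/30.
Yoshiko is living and takes 1/30.
Yori is living and takes 1/30.
Ryo predeceased; the 1/10 allotted to Ryo's branch passes to Ryo's issue by representation.
Satoshi is the sole taker at this level and receives the full 1/10.
Hana is living and takes 1/10.
Chiyo predeceased; the 1/10 allotted to Chiyo's branch passes to Chiyo's issue by representation.
The 1/10 is divided into 2 equal shares of 1/20 among Emiko, Reiko.
Emiko is living and takes 1/20.
Reiko is living and takes 1/20.
Sachiko is living and takes 1/10.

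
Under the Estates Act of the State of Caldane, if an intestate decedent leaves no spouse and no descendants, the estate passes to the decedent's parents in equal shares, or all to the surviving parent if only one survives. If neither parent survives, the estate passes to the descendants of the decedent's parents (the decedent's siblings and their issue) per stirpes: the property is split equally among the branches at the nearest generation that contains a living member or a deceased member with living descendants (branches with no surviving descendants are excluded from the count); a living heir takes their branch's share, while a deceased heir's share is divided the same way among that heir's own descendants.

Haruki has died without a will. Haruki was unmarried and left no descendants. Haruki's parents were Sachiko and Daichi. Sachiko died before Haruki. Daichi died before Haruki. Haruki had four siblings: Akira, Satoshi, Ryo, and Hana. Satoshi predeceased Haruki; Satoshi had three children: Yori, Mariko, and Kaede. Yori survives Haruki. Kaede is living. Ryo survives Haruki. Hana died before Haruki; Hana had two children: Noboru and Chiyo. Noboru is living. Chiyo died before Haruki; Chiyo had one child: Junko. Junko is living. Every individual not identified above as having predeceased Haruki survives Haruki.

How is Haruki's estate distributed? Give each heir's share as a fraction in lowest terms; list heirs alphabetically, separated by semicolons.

Neither parent survives and there are no descendants, so the estate passes to Haruki's siblings and their issue per stirpes.
The estate is divided into 4 equal shares of 1/4 among Akira, Satoshi, Ryo, Hana.
Akira is living and takes 1/4.
Satoshi predeceased; the 1/4 allotted to Satoshi's branch passes to Satoshi's issue by representation.
The 1/4 is divided into 3 equal shares of 1/12 among Yori, Mariko, Kaede.
Yori is living and takes 1/12.
Mariko is living and takes 1/12.
Kaede is living and takes 1/12.
Ryo is living and takes 1/4.
Hana predeceased; the 1/4 allotted to Hana's branch passes to Hana's issue by representation.
The 1/4 is divided into 2 equal shares of 1/8 among Noboru, Chiyo.
Noboru is living and takes 1/8.
Chiyo predeceased; the 1/8 allotted to Chiyo's branch passes to Chiyo's issue by representation.
Junko is the sole taker at this level and receives the full 1/8.

Akira 1/4; Junko 1/8; Kaede 1/12; Mariko 1/12; Noboru 1/8; Ryo 1/4; Yori 1/12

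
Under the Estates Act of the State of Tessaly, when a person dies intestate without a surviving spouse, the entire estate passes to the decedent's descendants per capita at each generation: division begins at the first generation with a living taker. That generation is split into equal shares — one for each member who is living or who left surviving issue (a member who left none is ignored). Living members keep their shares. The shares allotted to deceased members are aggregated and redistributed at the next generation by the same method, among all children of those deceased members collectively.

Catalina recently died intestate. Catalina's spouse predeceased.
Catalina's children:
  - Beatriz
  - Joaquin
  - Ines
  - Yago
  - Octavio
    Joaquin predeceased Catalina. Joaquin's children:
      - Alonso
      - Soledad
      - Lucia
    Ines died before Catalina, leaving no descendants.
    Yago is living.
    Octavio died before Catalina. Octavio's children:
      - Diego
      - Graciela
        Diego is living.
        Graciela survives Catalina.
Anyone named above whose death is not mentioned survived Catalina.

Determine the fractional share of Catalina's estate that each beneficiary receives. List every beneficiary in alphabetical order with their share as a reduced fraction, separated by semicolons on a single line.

There is no surviving spouse, so the entire estate passes to Catalina's descendants per capita at each generation.
At generation 1 (Beatriz, Joaquin, Yago, Octavio) there are 4 shares of (1)/4 = 1/4 each.
Living: Beatriz and Yago — each takes 1/4.
Deceased: Joaquin and Octavio. Their combined 1/2 is pooled and carried to generation 2.
At generation 2 (Alonso, Soledad, Lucia, Diego, Graciela) there are 5 shares of (1/2)/5 = 1/10 each.
Living: Alonso, Soledad, Lucia, Diego, and Graciela — each takes 1/10.

Alonso 1/10; Beatriz 1/4; Diego 1/10; Graciela 1/10; Lucia 1/10; Soledad 1/10; Yago 1/4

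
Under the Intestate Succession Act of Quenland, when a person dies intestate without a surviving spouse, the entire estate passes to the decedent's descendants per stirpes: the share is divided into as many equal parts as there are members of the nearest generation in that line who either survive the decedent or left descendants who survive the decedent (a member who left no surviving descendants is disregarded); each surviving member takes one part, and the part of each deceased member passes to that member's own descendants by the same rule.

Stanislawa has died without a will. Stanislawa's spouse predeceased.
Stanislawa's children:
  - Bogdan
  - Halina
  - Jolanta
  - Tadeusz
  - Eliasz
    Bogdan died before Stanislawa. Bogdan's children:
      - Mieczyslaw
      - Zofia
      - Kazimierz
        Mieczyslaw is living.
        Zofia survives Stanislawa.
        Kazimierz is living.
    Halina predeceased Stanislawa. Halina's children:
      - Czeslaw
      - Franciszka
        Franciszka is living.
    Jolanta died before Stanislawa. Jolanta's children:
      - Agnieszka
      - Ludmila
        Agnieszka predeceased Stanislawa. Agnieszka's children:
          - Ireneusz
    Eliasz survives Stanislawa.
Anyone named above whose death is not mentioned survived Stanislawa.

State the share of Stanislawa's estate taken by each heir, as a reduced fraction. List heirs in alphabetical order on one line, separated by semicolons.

Czeslaw 1/10; Eliasz 1/5; Franciszka 1/10; Ireneusz 1/10; Kazimierz 1/15; Ludmila 1/10; Mieczyslaw 1/15; Tadeusz 1/5; Zofia 1/15

There is no surviving spouse, so the entire estate passes to Stanislawa's descendants per stirpes.
The estate is divided into 5 equal shares of 1/5 among Bogdan, Halina, Jolanta, Tadeusz, Eliasz.
Bogdan predeceased; the 1/5 allotted to Bogdan's branch passes to Bogdan's issue by representation.
The 1/5 is divided into 3 equal shares of 1/15 among Mieczyslaw, Zofia, Kazimierz.
Mieczyslaw is living and takes 1/15.
Zofia is living and takes 1/15.
Kazimierz is living and takes 1/15.
Halina predeceased; the 1/5 allotted to Halina's branch passes to Halina's issue by representation.
The 1/5 is divided into 2 equal shares of 1/10 among Czeslaw, Franciszka.
Czeslaw is living and takes 1/10.
Franciszka is living and takes 1/10.
Jolanta predeceased; the 1/5 allotted to Jolanta's branch passes to Jolanta's issue by representation.
The 1/5 is divided into 2 equal shares of 1/10 among Agnieszka, Ludmila.
Agnieszka predeceased; the 1/10 allotted to Agnieszka's branch passes to Agnieszka's issue by representation.
Ireneusz is the sole taker at this level and receives the full 1/10.
Ludmila is living and takes 1/10.
Tadeusz is living and takes 1/5.
Eliasz is living and takes 1/5.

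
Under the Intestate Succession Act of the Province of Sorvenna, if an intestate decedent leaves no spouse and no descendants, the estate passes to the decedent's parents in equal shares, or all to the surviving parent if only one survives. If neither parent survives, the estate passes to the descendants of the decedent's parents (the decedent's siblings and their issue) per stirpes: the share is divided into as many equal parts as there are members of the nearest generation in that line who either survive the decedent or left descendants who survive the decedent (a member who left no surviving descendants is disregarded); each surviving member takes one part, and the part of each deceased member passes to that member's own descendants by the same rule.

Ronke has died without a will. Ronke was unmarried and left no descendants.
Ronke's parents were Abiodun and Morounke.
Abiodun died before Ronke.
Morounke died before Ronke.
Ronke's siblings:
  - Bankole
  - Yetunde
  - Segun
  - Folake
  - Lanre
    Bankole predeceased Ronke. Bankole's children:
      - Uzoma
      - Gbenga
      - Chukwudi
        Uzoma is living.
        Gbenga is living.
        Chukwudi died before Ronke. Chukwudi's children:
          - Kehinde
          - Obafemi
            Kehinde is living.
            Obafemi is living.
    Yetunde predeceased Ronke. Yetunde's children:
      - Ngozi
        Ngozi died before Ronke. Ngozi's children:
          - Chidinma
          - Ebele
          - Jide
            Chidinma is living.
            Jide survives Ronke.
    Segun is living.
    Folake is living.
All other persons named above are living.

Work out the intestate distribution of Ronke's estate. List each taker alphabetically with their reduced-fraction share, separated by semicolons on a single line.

Chidinma 1/15; Ebele 1/15; Folake 1/5; Gbenga 1/15; Jide 1/15; Kehinde 1/30; Lanre 1/5; Obafemi 1/30; Segun 1/5; Uzoma 1/15

Neither parent survives and there are no descendants, so the estate passes to Ronke's siblings and their issue per stirpes.
The estate is divided into 5 equal shares of 1/5 among Bankole, Yetunde, Segun, Folake, Lanre.
Bankole predeceased; the 1/5 allotted to Bankole's branch passes to Bankole's issue by representation.
The 1/5 is divided into 3 equal shares of 1/15 among Uzoma, Gbenga, Chukwudi.
Uzoma is living and takes 1/15.
Gbenga is living and takes 1/15.
Chukwudi predeceased; the 1/15 allotted to Chukwudi's branch passes to Chukwudi's issue by representation.
The 1/15 is divided into 2 equal shares of 1/30 among Kehinde, Obafemi.
Kehinde is living and takes 1/30.
Obafemi is living and takes 1/30.
Yetunde predeceased; the 1/5 allotted to Yetunde's branch passes to Yetunde's issue by representation.
Ngozi's line is the sole branch at this level, so the full 1/5 passes to Ngozi's issue by representation.
The 1/5 is divided into 3 equal shares of 1/15 among Chidinma, Ebele, Jide.
Chidinma is living and takes 1/15.
Ebele is living and takes 1/15.
Jide is living and takes 1/15.
Segun is living and takes 1/5.
Folake is living and takes 1/5.
Lanre is living and takes 1/5.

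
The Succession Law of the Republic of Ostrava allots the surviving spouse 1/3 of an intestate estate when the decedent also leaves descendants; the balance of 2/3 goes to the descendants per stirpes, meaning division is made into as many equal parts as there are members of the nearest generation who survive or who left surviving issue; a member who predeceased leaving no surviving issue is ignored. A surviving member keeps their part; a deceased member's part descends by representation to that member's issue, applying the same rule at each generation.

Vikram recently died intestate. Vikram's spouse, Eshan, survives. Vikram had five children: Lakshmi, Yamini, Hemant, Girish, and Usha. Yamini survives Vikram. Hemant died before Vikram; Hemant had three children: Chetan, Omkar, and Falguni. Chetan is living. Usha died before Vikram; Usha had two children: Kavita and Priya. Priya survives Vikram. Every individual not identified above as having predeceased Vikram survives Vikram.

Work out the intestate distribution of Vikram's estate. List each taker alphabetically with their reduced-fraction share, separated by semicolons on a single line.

Eshan, as surviving spouse, takes 1/3.
The remaining 2/3 passes to Vikram's descendants per stirpes.
The 2/3 is divided into 5 equal shares of 2/15 among Lakshmi, Yamini, Hemant, Girish, Usha.
Lakshmi is living and takes 2/15.
Yamini is living and takes 2/15.
Hemant predeceased; the 2/15 allotted to Hemant's branch passes to Hemant's issue by representation.
The 2/15 is divided into 3 equal shares of 2/45 among Chetan, Omkar, Falguni.
Chetan is living and takes 2/45.
Omkar is living and takes 2/45.
Falguni is living and takes 2/45.
Girish is living and takes 2/15.
Usha predeceased; the 2/15 allotted to Usha's branch passes to Usha's issue by representation.
The 2/15 is divided into 2 equal shares of 1/15 among Kavita, Priya.
Kavita is living and takes 1/15.
Priya is living and takes 1/15.

Chetan 2/45; Eshan 1/3; Falguni 2/45; Girish 2/15; Kavita 1/15; Lakshmi 2/15; Omkar 2/45; Priya 1/15; Yamini 2/15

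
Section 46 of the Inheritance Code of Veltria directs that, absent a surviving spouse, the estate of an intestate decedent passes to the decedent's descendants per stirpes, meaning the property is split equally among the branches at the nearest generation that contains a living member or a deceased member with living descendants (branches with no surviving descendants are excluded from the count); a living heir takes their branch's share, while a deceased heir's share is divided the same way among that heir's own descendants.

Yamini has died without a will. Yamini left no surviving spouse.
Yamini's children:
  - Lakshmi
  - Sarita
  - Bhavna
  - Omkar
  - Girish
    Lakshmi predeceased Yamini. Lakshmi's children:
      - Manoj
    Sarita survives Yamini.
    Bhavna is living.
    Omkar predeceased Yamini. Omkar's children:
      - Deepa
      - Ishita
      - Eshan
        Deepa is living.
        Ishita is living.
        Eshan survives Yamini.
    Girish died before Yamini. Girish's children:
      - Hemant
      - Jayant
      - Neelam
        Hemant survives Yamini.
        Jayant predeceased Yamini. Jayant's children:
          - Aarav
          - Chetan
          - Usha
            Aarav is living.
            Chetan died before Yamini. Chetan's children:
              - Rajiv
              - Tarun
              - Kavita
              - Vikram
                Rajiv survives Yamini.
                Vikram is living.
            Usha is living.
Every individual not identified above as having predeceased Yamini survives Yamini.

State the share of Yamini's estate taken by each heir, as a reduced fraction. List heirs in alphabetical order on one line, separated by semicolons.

There is no surviving spouse, so the entire estate passes to Yamini's descendants per stirpes.
The estate is divided into 5 equal shares of 1/5 among Lakshmi, Sarita, Bhavna, Omkar, Girish.
Lakshmi predeceased; the 1/5 allotted to Lakshmi's branch passes to Lakshmi's issue by representation.
Manoj is the sole taker at this level and receives the full 1/5.
Sarita is living and takes 1/5.
Bhavna is living and takes 1/5.
Omkar predeceased; the 1/5 allotted to Omkar's branch passes to Omkar's issue by representation.
The 1/5 is divided into 3 equal shares of 1/15 among Deepa, Ishita, Eshan.
Deepa is living and takes 1/15.
Ishita is living and takes 1/15.
Eshan is living and takes 1/15.
Girish predeceased; the 1/5 allotted to Girish's branch passes to Girish's issue by representation.
The 1/5 is divided into 3 equal shares of 1/15 among Hemant, Jayant, Neelam.
Hemant is living and takes 1/15.
Jayant predeceased; the 1/15 allotted to Jayant's branch passes to Jayant's issue by representation.
The 1/15 is divided into 3 equal shares of 1/45 among Aarav, Chetan, Usha.
Aarav is living and takes 1/45.
Chetan predeceased; the 1/45 allotted to Chetan's branch passes to Chetan's issue by representation.
The 1/45 is divided into 4 equal shares of 1/180 among Rajiv, Tarun, Kavita, Vikram.
Rajiv is living and takes 1/180.
Tarun is living and takes 1/180.
Kavita is living and takes 1/180.
Vikram is living and takes 1/180.
Usha is living and takes 1/45.
Neelam is living and takes 1/15.

Aarav 1/45; Bhavna 1/5; Deepa 1/15; Eshan 1/15; Hemant 1/15; Ishita 1/15; Kavita 1/180; Manoj 1/5; Neelam 1/15; Rajiv 1/180; Sarita 1/5; Tarun 1/180; Usha 1/45; Vikram 1/180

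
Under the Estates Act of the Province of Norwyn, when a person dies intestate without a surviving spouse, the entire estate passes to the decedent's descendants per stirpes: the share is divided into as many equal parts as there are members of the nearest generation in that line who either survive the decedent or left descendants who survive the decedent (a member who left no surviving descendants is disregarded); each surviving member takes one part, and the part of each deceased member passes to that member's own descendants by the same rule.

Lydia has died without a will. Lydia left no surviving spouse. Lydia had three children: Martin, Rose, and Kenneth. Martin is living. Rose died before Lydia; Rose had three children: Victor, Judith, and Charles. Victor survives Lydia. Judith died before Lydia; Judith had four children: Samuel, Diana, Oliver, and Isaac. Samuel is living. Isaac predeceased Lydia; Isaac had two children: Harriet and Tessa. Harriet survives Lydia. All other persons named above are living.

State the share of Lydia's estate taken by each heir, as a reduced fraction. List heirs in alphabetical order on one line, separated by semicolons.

Charles 1/9; Diana 1/36; Harriet 1/72; Kenneth 1/3; Martin 1/3; Oliver 1/36; Samuel 1/36; Tessa 1/72; Victor 1/9

There is no surviving spouse, so the entire estate passes to Lydia's descendants per stirpes.
The estate is divided into 3 equal shares of 1/3 among Martin, Rose, Kenneth.
Martin is living and takes 1/3.
Rose predeceased; the 1/3 allotted to Rose's branch passes to Rose's issue by representation.
The 1/3 is divided into 3 equal shares of 1/9 among Victor, Judith, Charles.
Victor is living and takes 1/9.
Judith predeceased; the 1/9 allotted to Judith's branch passes to Judith's issue by representation.
The 1/9 is divided into 4 equal shares of 1/36 among Samuel, Diana, Oliver, Isaac.
Samuel is living and takes 1/36.
Diana is living and takes 1/36.
Oliver is living and takes 1/36.
Isaac predeceased; the 1/36 allotted to Isaac's branch passes to Isaac's issue by representation.
The 1/36 is divided into 2 equal shares of 1/72 among Harriet, Tessa.
Harriet is living and takes 1/72.
Tessa is living and takes 1/72.
Charles is living and takes 1/9.
Kenneth is living and takes 1/3.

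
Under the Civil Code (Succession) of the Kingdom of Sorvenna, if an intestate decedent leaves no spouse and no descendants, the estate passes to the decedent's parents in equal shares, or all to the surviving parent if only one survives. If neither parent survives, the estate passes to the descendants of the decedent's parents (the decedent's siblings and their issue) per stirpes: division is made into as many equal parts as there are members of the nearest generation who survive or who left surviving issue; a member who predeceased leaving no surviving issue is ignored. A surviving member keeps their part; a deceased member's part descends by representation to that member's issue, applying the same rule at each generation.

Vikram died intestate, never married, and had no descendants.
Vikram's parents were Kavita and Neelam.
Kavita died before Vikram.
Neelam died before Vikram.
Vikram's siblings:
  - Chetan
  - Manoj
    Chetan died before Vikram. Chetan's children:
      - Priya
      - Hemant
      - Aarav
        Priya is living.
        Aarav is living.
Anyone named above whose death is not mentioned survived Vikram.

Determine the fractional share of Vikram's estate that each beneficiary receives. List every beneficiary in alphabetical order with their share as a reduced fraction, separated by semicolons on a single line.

Aarav 1/6; Hemant 1/6; Manoj 1/2; Priya 1/6

Neither parent survives and there are no descendants, so the estate passes to Vikram's siblings and their issue per stirpes.
The estate is divided into 2 equal shares of 1/2 among Chetan, Manoj.
Chetan predeceased; the 1/2 allotted to Chetan's branch passes to Chetan's issue by representation.
The 1/2 is divided into 3 equal shares of 1/6 among Priya, Hemant, Aarav.
Priya is living and takes 1/6.
Hemant is living and takes 1/6.
Aarav is living and takes 1/6.
Manoj is living and takes 1/2.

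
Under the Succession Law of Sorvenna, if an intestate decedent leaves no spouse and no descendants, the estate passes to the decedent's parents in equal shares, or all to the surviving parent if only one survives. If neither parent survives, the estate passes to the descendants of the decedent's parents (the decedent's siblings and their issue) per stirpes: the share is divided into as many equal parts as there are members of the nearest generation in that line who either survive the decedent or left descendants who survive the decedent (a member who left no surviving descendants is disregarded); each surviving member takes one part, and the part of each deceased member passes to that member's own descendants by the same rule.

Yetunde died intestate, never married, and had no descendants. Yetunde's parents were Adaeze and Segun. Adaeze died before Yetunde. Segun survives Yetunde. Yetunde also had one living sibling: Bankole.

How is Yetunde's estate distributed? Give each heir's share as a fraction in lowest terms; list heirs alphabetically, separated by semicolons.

Only one parent, Segun, survives, so Segun takes the entire estate. The siblings take nothing because a surviving parent has priority.

Segun 1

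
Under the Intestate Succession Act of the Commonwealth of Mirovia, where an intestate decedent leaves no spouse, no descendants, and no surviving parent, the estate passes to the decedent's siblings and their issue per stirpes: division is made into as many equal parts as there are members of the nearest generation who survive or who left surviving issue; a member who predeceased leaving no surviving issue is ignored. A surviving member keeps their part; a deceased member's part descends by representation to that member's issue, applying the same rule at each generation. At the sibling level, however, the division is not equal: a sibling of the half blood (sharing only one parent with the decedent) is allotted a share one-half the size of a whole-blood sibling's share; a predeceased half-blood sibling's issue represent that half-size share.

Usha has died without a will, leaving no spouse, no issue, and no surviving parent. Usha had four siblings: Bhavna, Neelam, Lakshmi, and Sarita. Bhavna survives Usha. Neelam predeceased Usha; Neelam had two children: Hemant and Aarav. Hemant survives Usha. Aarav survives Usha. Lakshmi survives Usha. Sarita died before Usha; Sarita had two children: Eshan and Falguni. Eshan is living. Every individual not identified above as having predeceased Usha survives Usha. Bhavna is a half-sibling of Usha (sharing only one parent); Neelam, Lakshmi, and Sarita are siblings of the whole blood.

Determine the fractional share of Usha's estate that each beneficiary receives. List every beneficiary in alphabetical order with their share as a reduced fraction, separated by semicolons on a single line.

No spouse, descendants, or parent survives, so the estate passes to Usha's siblings per stirpes.
Half-blood siblings count for one-half the weight of whole-blood siblings at the initial division.
Dividing 1 in proportion to weights (total weight 7/2): Bhavna (weight 1/2) → 1/7; Neelam (weight 1) → 2/7; Lakshmi (weight 1) → 2/7; Sarita (weight 1) → 2/7.
Bhavna is living and takes 1/7.
Neelam predeceased; the 2/7 allotted to Neelam's branch passes to Neelam's issue by representation.
The 2/7 is divided into 2 equal shares of 1/7 among Hemant, Aarav.
Hemant is living and takes 1/7.
Aarav is living and takes 1/7.
Lakshmi is living and takes 2/7.
Sarita predeceased; the 2/7 allotted to Sarita's branch passes to Sarita's issue by representation.
The 2/7 is divided into 2 equal shares of 1/7 among Eshan, Falguni.
Eshan is living and takes 1/7.
Falguni is living and takes 1/7.

Aarav 1/7; Bhavna 1/7; Eshan 1/7; Falguni 1/7; Hemant 1/7; Lakshmi 2/7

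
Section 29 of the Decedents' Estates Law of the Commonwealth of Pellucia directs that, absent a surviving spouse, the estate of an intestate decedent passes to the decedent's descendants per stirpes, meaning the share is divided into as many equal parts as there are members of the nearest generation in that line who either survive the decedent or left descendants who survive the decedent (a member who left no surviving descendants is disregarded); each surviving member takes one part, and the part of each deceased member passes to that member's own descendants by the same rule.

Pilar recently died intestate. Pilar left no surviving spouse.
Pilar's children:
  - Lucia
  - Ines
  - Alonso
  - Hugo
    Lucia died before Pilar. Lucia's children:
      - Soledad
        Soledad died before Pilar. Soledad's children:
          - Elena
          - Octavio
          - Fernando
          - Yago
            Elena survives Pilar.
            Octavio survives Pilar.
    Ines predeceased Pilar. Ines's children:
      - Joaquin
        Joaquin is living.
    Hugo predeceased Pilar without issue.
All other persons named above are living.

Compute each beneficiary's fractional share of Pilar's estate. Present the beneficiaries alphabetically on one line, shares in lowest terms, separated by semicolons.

There is no surviving spouse, so the entire estate passes to Pilar's descendants per stirpes.
Hugo left no surviving issue, so that branch lapses and is disregarded.
The estate is divided into 3 equal shares of 1/3 among Lucia, Ines, Alonso.
Lucia predeceased; the 1/3 allotted to Lucia's branch passes to Lucia's issue by representation.
Soledad's line is the sole branch at this level, so the full 1/3 passes to Soledad's issue by representation.
The 1/3 is divided into 4 equal shares of 1/12 among Elena, Octavio, Fernando, Yago.
Elena is living and takes 1/12.
Octavio is living and takes 1/12.
Fernando is living and takes 1/12.
Yago is living and takes 1/12.
Ines predeceased; the 1/3 allotted to Ines's branch passes to Ines's issue by representation.
Joaquin is the sole taker at this level and receives the full 1/3.
Alonso is living and takes 1/3.

Alonso 1/3; Elena 1/12; Fernando 1/12; Joaquin 1/3; Octavio 1/12; Yago 1/12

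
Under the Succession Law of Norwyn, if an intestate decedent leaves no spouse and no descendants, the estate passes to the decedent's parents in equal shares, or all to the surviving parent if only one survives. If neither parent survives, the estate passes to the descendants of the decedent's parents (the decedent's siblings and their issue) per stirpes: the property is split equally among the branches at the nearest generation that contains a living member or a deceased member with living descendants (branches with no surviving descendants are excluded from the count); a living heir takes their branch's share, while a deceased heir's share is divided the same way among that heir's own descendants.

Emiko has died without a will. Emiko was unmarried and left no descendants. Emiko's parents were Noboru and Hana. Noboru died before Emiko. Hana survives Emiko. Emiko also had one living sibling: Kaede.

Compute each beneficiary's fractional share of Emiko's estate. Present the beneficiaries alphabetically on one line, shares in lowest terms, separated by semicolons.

Hana 1

Only one parent, Hana, survives, so Hana takes the entire estate. The siblings take nothing because a surviving parent has priority.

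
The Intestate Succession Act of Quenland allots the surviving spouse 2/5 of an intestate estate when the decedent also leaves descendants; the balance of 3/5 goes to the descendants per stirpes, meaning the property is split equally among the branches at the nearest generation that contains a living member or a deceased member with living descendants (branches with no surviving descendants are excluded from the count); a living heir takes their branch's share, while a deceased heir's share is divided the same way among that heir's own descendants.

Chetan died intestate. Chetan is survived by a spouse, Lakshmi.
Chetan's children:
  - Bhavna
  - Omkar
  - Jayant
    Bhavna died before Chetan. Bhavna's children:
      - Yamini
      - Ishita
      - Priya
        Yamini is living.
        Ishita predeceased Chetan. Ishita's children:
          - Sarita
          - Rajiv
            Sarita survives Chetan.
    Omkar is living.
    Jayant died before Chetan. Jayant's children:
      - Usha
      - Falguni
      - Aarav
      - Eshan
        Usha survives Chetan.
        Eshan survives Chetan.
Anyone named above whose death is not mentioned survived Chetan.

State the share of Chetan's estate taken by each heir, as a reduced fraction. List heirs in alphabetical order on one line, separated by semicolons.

Lakshmi, as surviving spouse, takes 2/5.
The remaining 3/5 passes to Chetan's descendants per stirpes.
The 3/5 is divided into 3 equal shares of 1/5 among Bhavna, Omkar, Jayant.
Bhavna predeceased; the 1/5 allotted to Bhavna's branch passes to Bhavna's issue by representation.
The 1/5 is divided into 3 equal shares of 1/15 among Yamini, Ishita, Priya.
Yamini is living and takes 1/15.
Ishita predeceased; the 1/15 allotted to Ishita's branch passes to Ishita's issue by representation.
The 1/15 is divided into 2 equal shares of 1/30 among Sarita, Rajiv.
Sarita is living and takes 1/30.
Rajiv is living and takes 1/30.
Priya is living and takes 1/15.
Omkar is living and takes 1/5.
Jayant predeceased; the 1/5 allotted to Jayant's branch passes to Jayant's issue by representation.
The 1/5 is divided into 4 equal shares of 1/20 among Usha, Falguni, Aarav, Eshan.
Usha is living and takes 1/20.
Falguni is living and takes 1/20.
Aarav is living and takes 1/20.
Eshan is living and takes 1/20.

Aarav 1/20; Eshan 1/20; Falguni 1/20; Lakshmi 2/5; Omkar 1/5; Priya 1/15; Rajiv 1/30; Sarita 1/30; Usha 1/20; Yamini 1/15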